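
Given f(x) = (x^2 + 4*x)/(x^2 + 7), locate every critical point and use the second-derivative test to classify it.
f'(x) = 2*(-2*x^2 + 7*x + 14)/(x^4 + 14*x^2 + 49)

Solve f'(x) = 0:
  f'(x) = -2*(2*x^2 - 7*x - 14)/(x^2 + 7)^2; the denominator is positive wherever f is defined, so f'(x) = 0 ⇔ -4*x^2 + 14*x + 28 = 0.
  Factor: -4*x^2 + 14*x + 28 = -2*(2*x^2 - 7*x - 14); 2*x^2 - 7*x - 14 = 0 has no rational roots; quadratic formula: x = (7 ± √161)/4.
  ⇒ x = 7/4 - sqrt(161)/4 ≈ -1.4221, 7/4 + sqrt(161)/4 ≈ 4.9221

f''(x) = 2*(4*x^3 - 21*x^2 - 84*x + 49)/(x^6 + 21*x^4 + 147*x^2 + 343)
Second-derivative test at each critical point:
  f''(-1.4221) = 0.3117 > 0 → local minimum
  f''(4.9221) = -0.0260 < 0 → local maximum

Critical points: x = 7/4 - sqrt(161)/4 ≈ -1.4221 (local minimum); x = 7/4 + sqrt(161)/4 ≈ 4.9221 (local maximum)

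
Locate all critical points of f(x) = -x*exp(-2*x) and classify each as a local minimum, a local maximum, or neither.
f'(x) = (2*x - 1)*exp(-2*x)

Solve f'(x) = 0:
  f'(x) = (2*x - 1)·exp(-2*x) and exp(-2*x) > 0 for every x, so f'(x) = 0 ⇔ 2*x - 1 = 0.
  2*x - 1 = 0.
  ⇒ x = 1/2

f''(x) = 4*(1 - x)*exp(-2*x)
Second-derivative test at each critical point:
  f''(1/2) = 0.7358 > 0 → local minimum

Critical points: x = 1/2 (local minimum)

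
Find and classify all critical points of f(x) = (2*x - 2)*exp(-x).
f'(x) = 2*(2 - x)*exp(-x)

Solve f'(x) = 0:
  f'(x) = (4 - 2*x)·exp(-x) and exp(-x) > 0 for every x, so f'(x) = 0 ⇔ 4 - 2*x = 0.
  Factor: 4 - 2*x = -2*(x - 2) = 0.
  ⇒ x = 2

f''(x) = 2*(x - 3)*exp(-x)
Second-derivative test at each critical point:
  f''(2) = -0.2707 < 0 → local maximum

Critical points: x = 2 (local maximum)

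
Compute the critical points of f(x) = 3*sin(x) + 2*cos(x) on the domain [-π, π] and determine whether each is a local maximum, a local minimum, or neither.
f'(x) = -2*sin(x) + 3*cos(x)

Solve f'(x) = 0 on [-π, π]:
  f'(x) = 0 ⇔ 3*cos(x) = 2*sin(x) ⇔ tan(x) = 3/2, i.e. x = arctan(3/2) + nπ; keep the solutions lying in [-π, π].
  ⇒ x = -pi + atan(3/2) ≈ -2.1588, atan(3/2) ≈ 0.9828

f''(x) = -3*sin(x) - 2*cos(x)
Second-derivative test at each critical point:
  f''(-2.1588) = 3.6056 > 0 → local minimum
  f''(0.9828) = -3.6056 < 0 → local maximum

Critical points: x = -pi + atan(3/2) ≈ -2.1588 (local minimum); x = atan(3/2) ≈ 0.9828 (local maximum)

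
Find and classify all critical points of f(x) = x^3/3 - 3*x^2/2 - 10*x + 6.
f'(x) = x^2 - 3*x - 10

Solve f'(x) = 0:
  Factor: x^2 - 3*x - 10 = (x - 5)*(x + 2) = 0.
  ⇒ x = -2, 5

f''(x) = 2*x - 3
Second-derivative test at each critical point:
  f''(-2) = -7 < 0 → local maximum
  f''(5) = 7 > 0 → local minimum

Critical points: x = -2 (local maximum); x = 5 (local minimum)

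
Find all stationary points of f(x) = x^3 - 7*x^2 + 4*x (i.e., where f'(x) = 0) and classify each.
f'(x) = 3*x^2 - 14*x + 4

Solve f'(x) = 0:
  3*x^2 - 14*x + 4 = 0 has no rational roots; quadratic formula: x = (14 ± √148)/6.
  ⇒ x = 7/3 - sqrt(37)/3 ≈ 0.3057, sqrt(37)/3 + 7/3 ≈ 4.3609

f''(x) = 6*x - 14
Second-derivative test at each critical point:
  f''(0.3057) = -12.1655 < 0 → local maximum
  f''(4.3609) = 12.1655 > 0 → local minimum

Critical points: x = 7/3 - sqrt(37)/3 ≈ 0.3057 (local maximum); x = sqrt(37)/3 + 7/3 ≈ 4.3609 (local minimum)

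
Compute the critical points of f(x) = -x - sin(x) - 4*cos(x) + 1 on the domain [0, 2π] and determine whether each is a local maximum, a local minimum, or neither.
f'(x) = 4*sin(x) - cos(x) - 1

Solve f'(x) = 0 on [0, 2π]:
  f'(x) = 0 ⇔ 4*sin(x) - cos(x) = 1. Write the left side as R·cos(x + φ) with R = √((-1)² + (-4)²) = sqrt(17), cos φ = -sqrt(17)/17, sin φ = -4*sqrt(17)/17; then cos(x + φ) = sqrt(17)/17. Solve for x and keep the solutions lying in [0, 2π].
  ⇒ x = atan(8/15) ≈ 0.4900, pi ≈ 3.1416

f''(x) = sin(x) + 4*cos(x)
Second-derivative test at each critical point:
  f''(0.4900) = 4 > 0 → local minimum
  f''(3.1416) = -4 < 0 → local maximum

Critical points: x = atan(8/15) ≈ 0.4900 (local minimum); x = pi ≈ 3.1416 (local maximum)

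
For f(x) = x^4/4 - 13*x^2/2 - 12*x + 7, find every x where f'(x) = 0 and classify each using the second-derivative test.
f'(x) = x^3 - 13*x - 12

Solve f'(x) = 0:
  Factor: x^3 - 13*x - 12 = (x - 4)*(x + 1)*(x + 3) = 0.
  ⇒ x = -3, -1, 4

f''(x) = 3*x^2 - 13
Second-derivative test at each critical point:
  f''(-3) = 14 > 0 → local minimum
  f''(-1) = -10 < 0 → local maximum
  f''(4) = 35 > 0 → local minimum

Critical points: x = -3 (local minimum); x = -1 (local maximum); x = 4 (local minimum)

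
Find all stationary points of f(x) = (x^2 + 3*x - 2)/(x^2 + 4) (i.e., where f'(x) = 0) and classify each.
f'(x) = 3*(-x^2 + 4*x + 4)/(x^4 + 8*x^2 + 16)

Solve f'(x) = 0:
  f'(x) = -3*(x^2 - 4*x - 4)/(x^2 + 4)^2; the denominator is positive wherever f is defined, so f'(x) = 0 ⇔ -3*x^2 + 12*x + 12 = 0.
  Factor: -3*x^2 + 12*x + 12 = -3*(x^2 - 4*x - 4); x^2 - 4*x - 4 = 0 has no rational roots; quadratic formula: x = (4 ± √32)/2.
  ⇒ x = 2 - 2*sqrt(2) ≈ -0.8284, 2 + 2*sqrt(2) ≈ 4.8284

f''(x) = 6*(x^3 - 6*x^2 - 12*x + 8)/(x^6 + 12*x^4 + 48*x^2 + 64)
Second-derivative test at each critical point:
  f''(-0.8284) = 0.7727 > 0 → local minimum
  f''(4.8284) = -0.0227 < 0 → local maximum

Critical points: x = 2 - 2*sqrt(2) ≈ -0.8284 (local minimum); x = 2 + 2*sqrt(2) ≈ 4.8284 (local maximum)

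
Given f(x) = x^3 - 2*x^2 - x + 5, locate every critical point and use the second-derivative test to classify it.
f'(x) = 3*x^2 - 4*x - 1

Solve f'(x) = 0:
  3*x^2 - 4*x - 1 = 0 has no rational roots; quadratic formula: x = (4 ± √28)/6.
  ⇒ x = 2/3 - sqrt(7)/3 ≈ -0.2153, 2/3 + sqrt(7)/3 ≈ 1.5486

f''(x) = 6*x - 4
Second-derivative test at each critical point:
  f''(-0.2153) = -5.2915 < 0 → local maximum
  f''(1.5486) = 5.2915 > 0 → local minimum

Critical points: x = 2/3 - sqrt(7)/3 ≈ -0.2153 (local maximum); x = 2/3 + sqrt(7)/3 ≈ 1.5486 (local minimum)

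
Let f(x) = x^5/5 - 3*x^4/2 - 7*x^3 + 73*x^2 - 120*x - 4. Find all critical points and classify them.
f'(x) = x^4 - 6*x^3 - 21*x^2 + 146*x - 120

Solve f'(x) = 0:
  Factor: x^4 - 6*x^3 - 21*x^2 + 146*x - 120 = (x - 6)*(x - 4)*(x - 1)*(x + 5) = 0.
  ⇒ x = -5, 1, 4, 6

f''(x) = 4*x^3 - 18*x^2 - 42*x + 146
Second-derivative test at each critical point:
  f''(-5) = -594 < 0 → local maximum
  f''(1) = 90 > 0 → local minimum
  f''(4) = -54 < 0 → local maximum
  f''(6) = 110 > 0 → local minimum

Critical points: x = -5 (local maximum); x = 1 (local minimum); x = 4 (local maximum); x = 6 (local minimum)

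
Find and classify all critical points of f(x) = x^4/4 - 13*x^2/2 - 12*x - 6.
f'(x) = x^3 - 13*x - 12

Solve f'(x) = 0:
  Factor: x^3 - 13*x - 12 = (x - 4)*(x + 1)*(x + 3) = 0.
  ⇒ x = -3, -1, 4

f''(x) = 3*x^2 - 13
Second-derivative test at each critical point:
  f''(-3) = 14 > 0 → local minimum
  f''(-1) = -10 < 0 → local maximum
  f''(4) = 35 > 0 → local minimum

Critical points: x = -3 (local minimum); x = -1 (local maximum); x = 4 (local minimum)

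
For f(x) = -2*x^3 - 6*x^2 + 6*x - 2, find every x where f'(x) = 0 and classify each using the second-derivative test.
f'(x) = -6*x^2 - 12*x + 6

Solve f'(x) = 0:
  Factor: -6*x^2 - 12*x + 6 = -6*(x^2 + 2*x - 1); x^2 + 2*x - 1 = 0 has no rational roots; quadratic formula: x = (-2 ± √8)/2.
  ⇒ x = -sqrt(2) - 1 ≈ -2.4142, -1 + sqrt(2) ≈ 0.4142

f''(x) = -12*x - 12
Second-derivative test at each critical point:
  f''(-2.4142) = 16.9706 > 0 → local minimum
  f''(0.4142) = -16.9706 < 0 → local maximum

Critical points: x = -sqrt(2) - 1 ≈ -2.4142 (local minimum); x = -1 + sqrt(2) ≈ 0.4142 (local maximum)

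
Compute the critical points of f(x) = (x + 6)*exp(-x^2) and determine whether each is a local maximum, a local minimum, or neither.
f'(x) = (-2*x*(x + 6) + 1)*exp(-x^2)

Solve f'(x) = 0:
  f'(x) = (-2*x^2 - 12*x + 1)·exp(-x^2) and exp(-x^2) > 0 for every x, so f'(x) = 0 ⇔ -2*x^2 - 12*x + 1 = 0.
  2*x^2 + 12*x - 1 = 0 has no rational roots; quadratic formula: x = (-12 ± √152)/4.
  ⇒ x = -sqrt(38)/2 - 3 ≈ -6.0822, -3 + sqrt(38)/2 ≈ 0.0822

f''(x) = 2*(2*x^2*(x + 6) - 3*x - 6)*exp(-x^2)
Second-derivative test at each critical point:
  f''(-6.0822) = 1.059e-15 > 0 → local minimum
  f''(0.0822) = -12.2458 < 0 → local maximum

Critical points: x = -sqrt(38)/2 - 3 ≈ -6.0822 (local minimum); x = -3 + sqrt(38)/2 ≈ 0.0822 (local maximum)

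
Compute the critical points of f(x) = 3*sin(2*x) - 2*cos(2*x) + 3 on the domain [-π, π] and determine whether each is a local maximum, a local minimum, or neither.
f'(x) = 4*sin(2*x) + 6*cos(2*x)

Solve f'(x) = 0 on [-π, π]:
  f'(x) = 0 ⇔ 3*cos(2*x) = -2*sin(2*x) ⇔ tan(2*x) = -3/2, i.e. 2*x = arctan(-3/2) + nπ; keep the solutions lying in [-π, π].
  ⇒ x = -pi/2 - atan(3/2)/2 ≈ -2.0622, -atan(3/2)/2 ≈ -0.4914, -atan(3/2)/2 + pi/2 ≈ 1.0794, pi - atan(3/2)/2 ≈ 2.6502

f''(x) = -12*sin(2*x) + 8*cos(2*x)
Second-derivative test at each critical point:
  f''(-2.0622) = -14.4222 < 0 → local maximum
  f''(-0.4914) = 14.4222 > 0 → local minimum
  f''(1.0794) = -14.4222 < 0 → local maximum
  f''(2.6502) = 14.4222 > 0 → local minimum

Critical points: x = -pi/2 - atan(3/2)/2 ≈ -2.0622 (local maximum); x = -atan(3/2)/2 ≈ -0.4914 (local minimum); x = -atan(3/2)/2 + pi/2 ≈ 1.0794 (local maximum); x = pi - atan(3/2)/2 ≈ 2.6502 (local minimum)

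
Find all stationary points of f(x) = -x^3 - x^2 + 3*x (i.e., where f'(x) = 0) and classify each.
f'(x) = -3*x^2 - 2*x + 3

Solve f'(x) = 0:
  3*x^2 + 2*x - 3 = 0 has no rational roots; quadratic formula: x = (-2 ± √40)/6.
  ⇒ x = -sqrt(10)/3 - 1/3 ≈ -1.3874, -1/3 + sqrt(10)/3 ≈ 0.7208

f''(x) = -6*x - 2
Second-derivative test at each critical point:
  f''(-1.3874) = 6.3246 > 0 → local minimum
  f''(0.7208) = -6.3246 < 0 → local maximum

Critical points: x = -sqrt(10)/3 - 1/3 ≈ -1.3874 (local minimum); x = -1/3 + sqrt(10)/3 ≈ 0.7208 (local maximum)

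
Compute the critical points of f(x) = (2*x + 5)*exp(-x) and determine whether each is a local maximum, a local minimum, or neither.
f'(x) = (-2*x - 3)*exp(-x)

Solve f'(x) = 0:
  f'(x) = (-2*x - 3)·exp(-x) and exp(-x) > 0 for every x, so f'(x) = 0 ⇔ -2*x - 3 = 0.
  -2*x - 3 = 0.
  ⇒ x = -3/2

f''(x) = (2*x + 1)*exp(-x)
Second-derivative test at each critical point:
  f''(-3/2) = -8.9634 < 0 → local maximum

Critical points: x = -3/2 (local maximum)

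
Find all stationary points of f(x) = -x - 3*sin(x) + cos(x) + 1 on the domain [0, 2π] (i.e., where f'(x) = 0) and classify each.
f'(x) = -sin(x) - 3*cos(x) - 1

Solve f'(x) = 0 on [0, 2π]:
  f'(x) = 0 ⇔ -sin(x) - 3*cos(x) = 1. Write the left side as R·cos(x + φ) with R = √((-3)² + 1²) = sqrt(10), cos φ = -3*sqrt(10)/10, sin φ = sqrt(10)/10; then cos(x + φ) = sqrt(10)/10. Solve for x and keep the solutions lying in [0, 2π].
  ⇒ x = pi - atan(4/3) ≈ 2.2143, 3*pi/2 ≈ 4.7124

f''(x) = 3*sin(x) - cos(x)
Second-derivative test at each critical point:
  f''(2.2143) = 3 > 0 → local minimum
  f''(4.7124) = -3 < 0 → local maximum

Critical points: x = pi - atan(4/3) ≈ 2.2143 (local minimum); x = 3*pi/2 ≈ 4.7124 (local maximum)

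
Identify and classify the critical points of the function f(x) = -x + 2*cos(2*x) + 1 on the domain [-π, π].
f'(x) = -4*sin(2*x) - 1

Solve f'(x) = 0 on [-π, π]:
  f'(x) = 0 ⇔ sin(2*x) = -1/4, i.e. 2*x = arcsin(-1/4) + 2nπ or 2*x = π − arcsin(-1/4) + 2nπ; keep the solutions lying in [-π, π].
  ⇒ x = -pi/2 + asin(1/4)/2 ≈ -1.4445, -asin(1/4)/2 ≈ -0.1263, asin(1/4)/2 + pi/2 ≈ 1.6971, pi - asin(1/4)/2 ≈ 3.0153

f''(x) = -8*cos(2*x)
Second-derivative test at each critical point:
  f''(-1.4445) = 7.7460 > 0 → local minimum
  f''(-0.1263) = -7.7460 < 0 → local maximum
  f''(1.6971) = 7.7460 > 0 → local minimum
  f''(3.0153) = -7.7460 < 0 → local maximum

Critical points: x = -pi/2 + asin(1/4)/2 ≈ -1.4445 (local minimum); x = -asin(1/4)/2 ≈ -0.1263 (local maximum); x = asin(1/4)/2 + pi/2 ≈ 1.6971 (local minimum); x = pi - asin(1/4)/2 ≈ 3.0153 (local maximum)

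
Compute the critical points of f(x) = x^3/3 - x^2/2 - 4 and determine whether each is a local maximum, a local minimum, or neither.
f'(x) = x*(x - 1)

Solve f'(x) = 0:
  Factor: x^2 - x = x*(x - 1) = 0.
  ⇒ x = 0, 1

f''(x) = 2*x - 1
Second-derivative test at each critical point:
  f''(0) = -1 < 0 → local maximum
  f''(1) = 1 > 0 → local minimum

Critical points: x = 0 (local maximum); x = 1 (local minimum)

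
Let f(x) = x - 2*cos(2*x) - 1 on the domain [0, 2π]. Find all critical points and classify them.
f'(x) = 4*sin(2*x) + 1

Solve f'(x) = 0 on [0, 2π]:
  f'(x) = 0 ⇔ sin(2*x) = -1/4, i.e. 2*x = arcsin(-1/4) + 2nπ or 2*x = π − arcsin(-1/4) + 2nπ; keep the solutions lying in [0, 2π].
  ⇒ x = asin(1/4)/2 + pi/2 ≈ 1.6971, pi - asin(1/4)/2 ≈ 3.0153, asin(1/4)/2 + 3*pi/2 ≈ 4.8387, -asin(1/4)/2 + 2*pi ≈ 6.1568

f''(x) = 8*cos(2*x)
Second-derivative test at each critical point:
  f''(1.6971) = -7.7460 < 0 → local maximum
  f''(3.0153) = 7.7460 > 0 → local minimum
  f''(4.8387) = -7.7460 < 0 → local maximum
  f''(6.1568) = 7.7460 > 0 → local minimum

Critical points: x = asin(1/4)/2 + pi/2 ≈ 1.6971 (local maximum); x = pi - asin(1/4)/2 ≈ 3.0153 (local minimum); x = asin(1/4)/2 + 3*pi/2 ≈ 4.8387 (local maximum); x = -asin(1/4)/2 + 2*pi ≈ 6.1568 (local minimum)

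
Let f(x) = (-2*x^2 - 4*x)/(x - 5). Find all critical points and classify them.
f'(x) = 2*(-x^2 + 10*x + 10)/(x^2 - 10*x + 25)

Solve f'(x) = 0:
  f'(x) = -2*(x^2 - 10*x - 10)/(x - 5)^2; the denominator is positive wherever f is defined, so f'(x) = 0 ⇔ -2*x^2 + 20*x + 20 = 0.
  Factor: -2*x^2 + 20*x + 20 = -2*(x^2 - 10*x - 10); x^2 - 10*x - 10 = 0 has no rational roots; quadratic formula: x = (10 ± √140)/2.
  ⇒ x = 5 - sqrt(35) ≈ -0.9161, 5 + sqrt(35) ≈ 10.9161

f''(x) = -140/(x^3 - 15*x^2 + 75*x - 125)
Second-derivative test at each critical point:
  f''(-0.9161) = 0.6761 > 0 → local minimum
  f''(10.9161) = -0.6761 < 0 → local maximum

Critical points: x = 5 - sqrt(35) ≈ -0.9161 (local minimum); x = 5 + sqrt(35) ≈ 10.9161 (local maximum)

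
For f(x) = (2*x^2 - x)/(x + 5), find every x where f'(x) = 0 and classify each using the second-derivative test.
f'(x) = (2*x^2 + 20*x - 5)/(x^2 + 10*x + 25)

Solve f'(x) = 0:
  f'(x) = (2*x^2 + 20*x - 5)/(x + 5)^2; the denominator is positive wherever f is defined, so f'(x) = 0 ⇔ 2*x^2 + 20*x - 5 = 0.
  2*x^2 + 20*x - 5 = 0 has no rational roots; quadratic formula: x = (-20 ± √440)/4.
  ⇒ x = -sqrt(110)/2 - 5 ≈ -10.2440, -5 + sqrt(110)/2 ≈ 0.2440

f''(x) = 110/(x^3 + 15*x^2 + 75*x + 125)
Second-derivative test at each critical point:
  f''(-10.2440) = -0.7628 < 0 → local maximum
  f''(0.2440) = 0.7628 > 0 → local minimum

Critical points: x = -sqrt(110)/2 - 5 ≈ -10.2440 (local maximum); x = -5 + sqrt(110)/2 ≈ 0.2440 (local minimum)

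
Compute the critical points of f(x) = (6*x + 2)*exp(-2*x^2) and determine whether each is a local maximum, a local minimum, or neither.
f'(x) = 2*(-4*x*(3*x + 1) + 3)*exp(-2*x^2)

Solve f'(x) = 0:
  f'(x) = (-24*x^2 - 8*x + 6)·exp(-2*x^2) and exp(-2*x^2) > 0 for every x, so f'(x) = 0 ⇔ -24*x^2 - 8*x + 6 = 0.
  Factor: -24*x^2 - 8*x + 6 = -2*(12*x^2 + 4*x - 3); 12*x^2 + 4*x - 3 = 0 has no rational roots; quadratic formula: x = (-4 ± √160)/24.
  ⇒ x = -sqrt(10)/6 - 1/6 ≈ -0.6937, -1/6 + sqrt(10)/6 ≈ 0.3604

f''(x) = 8*(4*x^2*(3*x + 1) - 9*x - 1)*exp(-2*x^2)
Second-derivative test at each critical point:
  f''(-0.6937) = 9.6626 > 0 → local minimum
  f''(0.3604) = -19.5112 < 0 → local maximum

Critical points: x = -sqrt(10)/6 - 1/6 ≈ -0.6937 (local minimum); x = -1/6 + sqrt(10)/6 ≈ 0.3604 (local maximum)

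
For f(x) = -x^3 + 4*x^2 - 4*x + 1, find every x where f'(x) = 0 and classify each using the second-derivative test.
f'(x) = -3*x^2 + 8*x - 4

Solve f'(x) = 0:
  Factor: -3*x^2 + 8*x - 4 = -(x - 2)*(3*x - 2) = 0.
  ⇒ x = 2/3, 2

f''(x) = 8 - 6*x
Second-derivative test at each critical point:
  f''(2/3) = 4 > 0 → local minimum
  f''(2) = -4 < 0 → local maximum

Critical points: x = 2/3 (local minimum); x = 2 (local maximum)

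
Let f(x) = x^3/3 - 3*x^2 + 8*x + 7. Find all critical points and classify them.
f'(x) = x^2 - 6*x + 8

Solve f'(x) = 0:
  Factor: x^2 - 6*x + 8 = (x - 4)*(x - 2) = 0.
  ⇒ x = 2, 4

f''(x) = 2*x - 6
Second-derivative test at each critical point:
  f''(2) = -2 < 0 → local maximum
  f''(4) = 2 > 0 → local minimum

Critical points: x = 2 (local maximum); x = 4 (local minimum)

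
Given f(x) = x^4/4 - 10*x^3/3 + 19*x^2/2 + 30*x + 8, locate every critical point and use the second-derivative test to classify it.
f'(x) = x^3 - 10*x^2 + 19*x + 30

Solve f'(x) = 0:
  Factor: x^3 - 10*x^2 + 19*x + 30 = (x - 6)*(x - 5)*(x + 1) = 0.
  ⇒ x = -1, 5, 6

f''(x) = 3*x^2 - 20*x + 19
Second-derivative test at each critical point:
  f''(-1) = 42 > 0 → local minimum
  f''(5) = -6 < 0 → local maximum
  f''(6) = 7 > 0 → local minimum

Critical points: x = -1 (local minimum); x = 5 (local maximum); x = 6 (local minimum)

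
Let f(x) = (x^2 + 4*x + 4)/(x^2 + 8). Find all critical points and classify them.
f'(x) = 4*(-x^2 + 2*x + 8)/(x^4 + 16*x^2 + 64)

Solve f'(x) = 0:
  f'(x) = -4*(x - 4)*(x + 2)/(x^2 + 8)^2; the denominator is positive wherever f is defined, so f'(x) = 0 ⇔ -4*x^2 + 8*x + 32 = 0.
  Factor: -4*x^2 + 8*x + 32 = -4*(x - 4)*(x + 2) = 0.
  ⇒ x = -2, 4

f''(x) = 8*(x^3 - 3*x^2 - 24*x + 8)/(x^6 + 24*x^4 + 192*x^2 + 512)
Second-derivative test at each critical point:
  f''(-2) = 1/6 > 0 → local minimum
  f''(4) = -1/24 < 0 → local maximum

Critical points: x = -2 (local minimum); x = 4 (local maximum)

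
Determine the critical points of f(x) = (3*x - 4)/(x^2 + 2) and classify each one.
f'(x) = (-3*x^2 + 8*x + 6)/(x^4 + 4*x^2 + 4)

Solve f'(x) = 0:
  f'(x) = -(3*x^2 - 8*x - 6)/(x^2 + 2)^2; the denominator is positive wherever f is defined, so f'(x) = 0 ⇔ -3*x^2 + 8*x + 6 = 0.
  3*x^2 - 8*x - 6 = 0 has no rational roots; quadratic formula: x = (8 ± √136)/6.
  ⇒ x = 4/3 - sqrt(34)/3 ≈ -0.6103, 4/3 + sqrt(34)/3 ≈ 3.2770

f''(x) = 2*(4*x^2*(3*x - 4) + (4 - 9*x)*(x^2 + 2))/(x^2 + 2)^3
Second-derivative test at each critical point:
  f''(-0.6103) = 2.0719 > 0 → local minimum
  f''(3.2770) = -0.0719 < 0 → local maximum

Critical points: x = 4/3 - sqrt(34)/3 ≈ -0.6103 (local minimum); x = 4/3 + sqrt(34)/3 ≈ 3.2770 (local maximum)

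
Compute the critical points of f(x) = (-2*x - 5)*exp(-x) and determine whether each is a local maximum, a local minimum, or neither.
f'(x) = (2*x + 3)*exp(-x)

Solve f'(x) = 0:
  f'(x) = (2*x + 3)·exp(-x) and exp(-x) > 0 for every x, so f'(x) = 0 ⇔ 2*x + 3 = 0.
  2*x + 3 = 0.
  ⇒ x = -3/2

f''(x) = (-2*x - 1)*exp(-x)
Second-derivative test at each critical point:
  f''(-3/2) = 8.9634 > 0 → local minimum

Critical points: x = -3/2 (local minimum)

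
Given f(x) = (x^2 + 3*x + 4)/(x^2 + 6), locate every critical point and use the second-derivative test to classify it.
f'(x) = (-3*x^2 + 4*x + 18)/(x^4 + 12*x^2 + 36)

Solve f'(x) = 0:
  f'(x) = -(3*x^2 - 4*x - 18)/(x^2 + 6)^2; the denominator is positive wherever f is defined, so f'(x) = 0 ⇔ -3*x^2 + 4*x + 18 = 0.
  3*x^2 - 4*x - 18 = 0 has no rational roots; quadratic formula: x = (4 ± √232)/6.
  ⇒ x = 2/3 - sqrt(58)/3 ≈ -1.8719, 2/3 + sqrt(58)/3 ≈ 3.2053

f''(x) = 6*(x^3 - 2*x^2 - 18*x + 4)/(x^6 + 18*x^4 + 108*x^2 + 216)
Second-derivative test at each critical point:
  f''(-1.8719) = 0.1686 > 0 → local minimum
  f''(3.2053) = -0.0575 < 0 → local maximum

Critical points: x = 2/3 - sqrt(58)/3 ≈ -1.8719 (local minimum); x = 2/3 + sqrt(58)/3 ≈ 3.2053 (local maximum)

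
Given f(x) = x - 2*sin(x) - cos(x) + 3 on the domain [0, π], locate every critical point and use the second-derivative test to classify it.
f'(x) = sin(x) - 2*cos(x) + 1

Solve f'(x) = 0 on [0, π]:
  f'(x) = 0 ⇔ sin(x) - 2*cos(x) = -1. Write the left side as R·cos(x + φ) with R = √((-2)² + (-1)²) = sqrt(5), cos φ = -2*sqrt(5)/5, sin φ = -sqrt(5)/5; then cos(x + φ) = -sqrt(5)/5. Solve for x and keep the solutions lying in [0, π].
  ⇒ x = atan(3/4) ≈ 0.6435

f''(x) = 2*sin(x) + cos(x)
Second-derivative test at each critical point:
  f''(0.6435) = 2 > 0 → local minimum

Critical points: x = atan(3/4) ≈ 0.6435 (local minimum)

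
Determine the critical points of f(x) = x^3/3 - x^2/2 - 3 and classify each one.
f'(x) = x*(x - 1)

Solve f'(x) = 0:
  Factor: x^2 - x = x*(x - 1) = 0.
  ⇒ x = 0, 1

f''(x) = 2*x - 1
Second-derivative test at each critical point:
  f''(0) = -1 < 0 → local maximum
  f''(1) = 1 > 0 → local minimum

Critical points: x = 0 (local maximum); x = 1 (local minimum)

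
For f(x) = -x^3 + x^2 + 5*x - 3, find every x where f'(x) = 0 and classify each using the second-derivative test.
f'(x) = -3*x^2 + 2*x + 5

Solve f'(x) = 0:
  Factor: -3*x^2 + 2*x + 5 = -(x + 1)*(3*x - 5) = 0.
  ⇒ x = -1, 5/3

f''(x) = 2 - 6*x
Second-derivative test at each critical point:
  f''(-1) = 8 > 0 → local minimum
  f''(5/3) = -8 < 0 → local maximum

Critical points: x = -1 (local minimum); x = 5/3 (local maximum)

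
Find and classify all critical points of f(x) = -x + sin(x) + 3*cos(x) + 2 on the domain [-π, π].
f'(x) = -3*sin(x) + cos(x) - 1

Solve f'(x) = 0 on [-π, π]:
  f'(x) = 0 ⇔ -3*sin(x) + cos(x) = 1. Write the left side as R·cos(x + φ) with R = √(1² + 3²) = sqrt(10), cos φ = sqrt(10)/10, sin φ = 3*sqrt(10)/10; then cos(x + φ) = sqrt(10)/10. Solve for x and keep the solutions lying in [-π, π].
  ⇒ x = -pi + atan(3/4) ≈ -2.4981, 0

f''(x) = -sin(x) - 3*cos(x)
Second-derivative test at each critical point:
  f''(-2.4981) = 3 > 0 → local minimum
  f''(0) = -3 < 0 → local maximum

Critical points: x = -pi + atan(3/4) ≈ -2.4981 (local minimum); x = 0 (local maximum)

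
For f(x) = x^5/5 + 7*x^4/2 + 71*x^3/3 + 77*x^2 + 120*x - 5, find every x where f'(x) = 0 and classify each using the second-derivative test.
f'(x) = x^4 + 14*x^3 + 71*x^2 + 154*x + 120

Solve f'(x) = 0:
  Factor: x^4 + 14*x^3 + 71*x^2 + 154*x + 120 = (x + 2)*(x + 3)*(x + 4)*(x + 5) = 0.
  ⇒ x = -5, -4, -3, -2

f''(x) = 4*x^3 + 42*x^2 + 142*x + 154
Second-derivative test at each critical point:
  f''(-5) = -6 < 0 → local maximum
  f''(-4) = 2 > 0 → local minimum
  f''(-3) = -2 < 0 → local maximum
  f''(-2) = 6 > 0 → local minimum

Critical points: x = -5 (local maximum); x = -4 (local minimum); x = -3 (local maximum); x = -2 (local minimum)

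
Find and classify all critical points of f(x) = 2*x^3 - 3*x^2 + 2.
f'(x) = 6*x*(x - 1)

Solve f'(x) = 0:
  Factor: 6*x^2 - 6*x = 6*x*(x - 1) = 0.
  ⇒ x = 0, 1

f''(x) = 12*x - 6
Second-derivative test at each critical point:
  f''(0) = -6 < 0 → local maximum
  f''(1) = 6 > 0 → local minimum

Critical points: x = 0 (local maximum); x = 1 (local minimum)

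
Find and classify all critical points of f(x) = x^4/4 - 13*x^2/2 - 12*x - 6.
f'(x) = x^3 - 13*x - 12

Solve f'(x) = 0:
  Factor: x^3 - 13*x - 12 = (x - 4)*(x + 1)*(x + 3) = 0.
  ⇒ x = -3, -1, 4

f''(x) = 3*x^2 - 13
Second-derivative test at each critical point:
  f''(-3) = 14 > 0 → local minimum
  f''(-1) = -10 < 0 → local maximum
  f''(4) = 35 > 0 → local minimum

Critical points: x = -3 (local minimum); x = -1 (local maximum); x = 4 (local minimum)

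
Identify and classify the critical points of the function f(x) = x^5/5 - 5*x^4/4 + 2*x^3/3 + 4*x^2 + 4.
f'(x) = x*(x^3 - 5*x^2 + 2*x + 8)

Solve f'(x) = 0:
  Factor: x^4 - 5*x^3 + 2*x^2 + 8*x = x*(x - 4)*(x - 2)*(x + 1) = 0.
  ⇒ x = -1, 0, 2, 4

f''(x) = 4*x^3 - 15*x^2 + 4*x + 8
Second-derivative test at each critical point:
  f''(-1) = -15 < 0 → local maximum
  f''(0) = 8 > 0 → local minimum
  f''(2) = -12 < 0 → local maximum
  f''(4) = 40 > 0 → local minimum

Critical points: x = -1 (local maximum); x = 0 (local minimum); x = 2 (local maximum); x = 4 (local minimum)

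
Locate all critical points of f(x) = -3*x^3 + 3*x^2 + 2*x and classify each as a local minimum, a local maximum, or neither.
f'(x) = -9*x^2 + 6*x + 2

Solve f'(x) = 0:
  9*x^2 - 6*x - 2 = 0 has no rational roots; quadratic formula: x = (6 ± √108)/18.
  ⇒ x = 1/3 - sqrt(3)/3 ≈ -0.2440, 1/3 + sqrt(3)/3 ≈ 0.9107

f''(x) = 6 - 18*x
Second-derivative test at each critical point:
  f''(-0.2440) = 10.3923 > 0 → local minimum
  f''(0.9107) = -10.3923 < 0 → local maximum

Critical points: x = 1/3 - sqrt(3)/3 ≈ -0.2440 (local minimum); x = 1/3 + sqrt(3)/3 ≈ 0.9107 (local maximum)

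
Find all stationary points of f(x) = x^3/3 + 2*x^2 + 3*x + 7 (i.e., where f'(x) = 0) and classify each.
f'(x) = x^2 + 4*x + 3

Solve f'(x) = 0:
  Factor: x^2 + 4*x + 3 = (x + 1)*(x + 3) = 0.
  ⇒ x = -3, -1

f''(x) = 2*x + 4
Second-derivative test at each critical point:
  f''(-3) = -2 < 0 → local maximum
  f''(-1) = 2 > 0 → local minimum

Critical points: x = -3 (local maximum); x = -1 (local minimum)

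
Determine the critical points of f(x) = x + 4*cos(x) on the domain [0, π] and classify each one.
f'(x) = 1 - 4*sin(x)

Solve f'(x) = 0 on [0, π]:
  f'(x) = 0 ⇔ sin(x) = 1/4, i.e. x = arcsin(1/4) + 2nπ or x = π − arcsin(1/4) + 2nπ; keep the solutions lying in [0, π].
  ⇒ x = asin(1/4) ≈ 0.2527, pi - asin(1/4) ≈ 2.8889

f''(x) = -4*cos(x)
Second-derivative test at each critical point:
  f''(0.2527) = -3.8730 < 0 → local maximum
  f''(2.8889) = 3.8730 > 0 → local minimum

Critical points: x = asin(1/4) ≈ 0.2527 (local maximum); x = pi - asin(1/4) ≈ 2.8889 (local minimum)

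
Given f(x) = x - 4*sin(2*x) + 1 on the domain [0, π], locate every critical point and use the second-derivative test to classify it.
f'(x) = 1 - 8*cos(2*x)

Solve f'(x) = 0 on [0, π]:
  f'(x) = 0 ⇔ cos(2*x) = 1/8, i.e. 2*x = ±arccos(1/8) + 2nπ; keep the solutions lying in [0, π].
  ⇒ x = acos(1/8)/2 ≈ 0.7227, pi - acos(1/8)/2 ≈ 2.4189

f''(x) = 16*sin(2*x)
Second-derivative test at each critical point:
  f''(0.7227) = 15.8745 > 0 → local minimum
  f''(2.4189) = -15.8745 < 0 → local maximum

Critical points: x = acos(1/8)/2 ≈ 0.7227 (local minimum); x = pi - acos(1/8)/2 ≈ 2.4189 (local maximum)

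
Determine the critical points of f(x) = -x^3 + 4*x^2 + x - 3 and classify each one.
f'(x) = -3*x^2 + 8*x + 1

Solve f'(x) = 0:
  3*x^2 - 8*x - 1 = 0 has no rational roots; quadratic formula: x = (8 ± √76)/6.
  ⇒ x = 4/3 - sqrt(19)/3 ≈ -0.1196, 4/3 + sqrt(19)/3 ≈ 2.7863

f''(x) = 8 - 6*x
Second-derivative test at each critical point:
  f''(-0.1196) = 8.7178 > 0 → local minimum
  f''(2.7863) = -8.7178 < 0 → local maximum

Critical points: x = 4/3 - sqrt(19)/3 ≈ -0.1196 (local minimum); x = 4/3 + sqrt(19)/3 ≈ 2.7863 (local maximum)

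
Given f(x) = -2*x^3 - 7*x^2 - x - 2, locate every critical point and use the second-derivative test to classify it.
f'(x) = -6*x^2 - 14*x - 1

Solve f'(x) = 0:
  6*x^2 + 14*x + 1 = 0 has no rational roots; quadratic formula: x = (-14 ± √172)/12.
  ⇒ x = -7/6 - sqrt(43)/6 ≈ -2.2596, -7/6 + sqrt(43)/6 ≈ -0.0738

f''(x) = -12*x - 14
Second-derivative test at each critical point:
  f''(-2.2596) = 13.1149 > 0 → local minimum
  f''(-0.0738) = -13.1149 < 0 → local maximum

Critical points: x = -7/6 - sqrt(43)/6 ≈ -2.2596 (local minimum); x = -7/6 + sqrt(43)/6 ≈ -0.0738 (local maximum)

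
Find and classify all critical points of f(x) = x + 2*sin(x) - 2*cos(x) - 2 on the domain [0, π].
f'(x) = 2*sqrt(2)*sin(x + pi/4) + 1

Solve f'(x) = 0 on [0, π]:
  f'(x) = 0 ⇔ 2*sin(x) + 2*cos(x) = -1. Write the left side as R·cos(x + φ) with R = √(2² + (-2)²) = 2*sqrt(2), cos φ = sqrt(2)/2, sin φ = -sqrt(2)/2; then cos(x + φ) = -sqrt(2)/4. Solve for x and keep the solutions lying in [0, π].
  ⇒ x = atan((-1 + sqrt(7))/(-sqrt(7) - 1)) + pi ≈ 2.7176

f''(x) = 2*sqrt(2)*cos(x + pi/4)
Second-derivative test at each critical point:
  f''(2.7176) = -2.6458 < 0 → local maximum

Critical points: x = atan((-1 + sqrt(7))/(-sqrt(7) - 1)) + pi ≈ 2.7176 (local maximum)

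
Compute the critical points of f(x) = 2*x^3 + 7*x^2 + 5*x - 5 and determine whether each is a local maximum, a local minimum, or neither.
f'(x) = 6*x^2 + 14*x + 5

Solve f'(x) = 0:
  6*x^2 + 14*x + 5 = 0 has no rational roots; quadratic formula: x = (-14 ± √76)/12.
  ⇒ x = -7/6 - sqrt(19)/6 ≈ -1.8931, -7/6 + sqrt(19)/6 ≈ -0.4402

f''(x) = 12*x + 14
Second-derivative test at each critical point:
  f''(-1.8931) = -8.7178 < 0 → local maximum
  f''(-0.4402) = 8.7178 > 0 → local minimum

Critical points: x = -7/6 - sqrt(19)/6 ≈ -1.8931 (local maximum); x = -7/6 + sqrt(19)/6 ≈ -0.4402 (local minimum)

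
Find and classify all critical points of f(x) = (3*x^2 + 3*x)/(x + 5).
f'(x) = 3*(x^2 + 10*x + 5)/(x^2 + 10*x + 25)

Solve f'(x) = 0:
  f'(x) = 3*(x^2 + 10*x + 5)/(x + 5)^2; the denominator is positive wherever f is defined, so f'(x) = 0 ⇔ 3*x^2 + 30*x + 15 = 0.
  Factor: 3*x^2 + 30*x + 15 = 3*(x^2 + 10*x + 5); x^2 + 10*x + 5 = 0 has no rational roots; quadratic formula: x = (-10 ± √80)/2.
  ⇒ x = -5 - 2*sqrt(5) ≈ -9.4721, -5 + 2*sqrt(5) ≈ -0.5279

f''(x) = 120/(x^3 + 15*x^2 + 75*x + 125)
Second-derivative test at each critical point:
  f''(-9.4721) = -1.3416 < 0 → local maximum
  f''(-0.5279) = 1.3416 > 0 → local minimum

Critical points: x = -5 - 2*sqrt(5) ≈ -9.4721 (local maximum); x = -5 + 2*sqrt(5) ≈ -0.5279 (local minimum)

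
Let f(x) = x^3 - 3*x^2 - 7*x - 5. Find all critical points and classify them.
f'(x) = 3*x^2 - 6*x - 7

Solve f'(x) = 0:
  3*x^2 - 6*x - 7 = 0 has no rational roots; quadratic formula: x = (6 ± √120)/6.
  ⇒ x = 1 - sqrt(30)/3 ≈ -0.8257, 1 + sqrt(30)/3 ≈ 2.8257

f''(x) = 6*x - 6
Second-derivative test at each critical point:
  f''(-0.8257) = -10.9545 < 0 → local maximum
  f''(2.8257) = 10.9545 > 0 → local minimum

Critical points: x = 1 - sqrt(30)/3 ≈ -0.8257 (local maximum); x = 1 + sqrt(30)/3 ≈ 2.8257 (local minimum)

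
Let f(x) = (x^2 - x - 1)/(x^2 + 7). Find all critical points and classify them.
f'(x) = (x^2 + 16*x - 7)/(x^4 + 14*x^2 + 49)

Solve f'(x) = 0:
  f'(x) = (x^2 + 16*x - 7)/(x^2 + 7)^2; the denominator is positive wherever f is defined, so f'(x) = 0 ⇔ x^2 + 16*x - 7 = 0.
  x^2 + 16*x - 7 = 0 has no rational roots; quadratic formula: x = (-16 ± √284)/2.
  ⇒ x = -sqrt(71) - 8 ≈ -16.4261, -8 + sqrt(71) ≈ 0.4261

f''(x) = 2*(-x^3 - 24*x^2 + 21*x + 56)/(x^6 + 21*x^4 + 147*x^2 + 343)
Second-derivative test at each critical point:
  f''(-16.4261) = -2.199e-04 < 0 → local maximum
  f''(0.4261) = 0.3268 > 0 → local minimum

Critical points: x = -sqrt(71) - 8 ≈ -16.4261 (local maximum); x = -8 + sqrt(71) ≈ 0.4261 (local minimum)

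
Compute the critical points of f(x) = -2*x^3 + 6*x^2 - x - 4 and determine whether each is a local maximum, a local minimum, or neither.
f'(x) = -6*x^2 + 12*x - 1

Solve f'(x) = 0:
  6*x^2 - 12*x + 1 = 0 has no rational roots; quadratic formula: x = (12 ± √120)/12.
  ⇒ x = 1 - sqrt(30)/6 ≈ 0.0871, sqrt(30)/6 + 1 ≈ 1.9129

f''(x) = 12 - 12*x
Second-derivative test at each critical point:
  f''(0.0871) = 10.9545 > 0 → local minimum
  f''(1.9129) = -10.9545 < 0 → local maximum

Critical points: x = 1 - sqrt(30)/6 ≈ 0.0871 (local minimum); x = sqrt(30)/6 + 1 ≈ 1.9129 (local maximum)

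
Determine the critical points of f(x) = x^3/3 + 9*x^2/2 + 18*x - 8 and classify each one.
f'(x) = x^2 + 9*x + 18

Solve f'(x) = 0:
  Factor: x^2 + 9*x + 18 = (x + 3)*(x + 6) = 0.
  ⇒ x = -6, -3

f''(x) = 2*x + 9
Second-derivative test at each critical point:
  f''(-6) = -3 < 0 → local maximum
  f''(-3) = 3 > 0 → local minimum

Critical points: x = -6 (local maximum); x = -3 (local minimum)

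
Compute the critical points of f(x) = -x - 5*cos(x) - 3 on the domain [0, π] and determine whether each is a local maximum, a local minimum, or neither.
f'(x) = 5*sin(x) - 1

Solve f'(x) = 0 on [0, π]:
  f'(x) = 0 ⇔ sin(x) = 1/5, i.e. x = arcsin(1/5) + 2nπ or x = π − arcsin(1/5) + 2nπ; keep the solutions lying in [0, π].
  ⇒ x = asin(1/5) ≈ 0.2014, pi - asin(1/5) ≈ 2.9402

f''(x) = 5*cos(x)
Second-derivative test at each critical point:
  f''(0.2014) = 4.8990 > 0 → local minimum
  f''(2.9402) = -4.8990 < 0 → local maximum

Critical points: x = asin(1/5) ≈ 0.2014 (local minimum); x = pi - asin(1/5) ≈ 2.9402 (local maximum)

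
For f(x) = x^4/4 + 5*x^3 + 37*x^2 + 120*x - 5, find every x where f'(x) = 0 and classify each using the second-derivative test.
f'(x) = x^3 + 15*x^2 + 74*x + 120

Solve f'(x) = 0:
  Factor: x^3 + 15*x^2 + 74*x + 120 = (x + 4)*(x + 5)*(x + 6) = 0.
  ⇒ x = -6, -5, -4

f''(x) = 3*x^2 + 30*x + 74
Second-derivative test at each critical point:
  f''(-6) = 2 > 0 → local minimum
  f''(-5) = -1 < 0 → local maximum
  f''(-4) = 2 > 0 → local minimum

Critical points: x = -6 (local minimum); x = -5 (local maximum); x = -4 (local minimum)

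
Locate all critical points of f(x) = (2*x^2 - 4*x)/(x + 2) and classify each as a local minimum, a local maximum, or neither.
f'(x) = 2*(x^2 + 4*x - 4)/(x^2 + 4*x + 4)

Solve f'(x) = 0:
  f'(x) = 2*(x^2 + 4*x - 4)/(x + 2)^2; the denominator is positive wherever f is defined, so f'(x) = 0 ⇔ 2*x^2 + 8*x - 8 = 0.
  Factor: 2*x^2 + 8*x - 8 = 2*(x^2 + 4*x - 4); x^2 + 4*x - 4 = 0 has no rational roots; quadratic formula: x = (-4 ± √32)/2.
  ⇒ x = -2*sqrt(2) - 2 ≈ -4.8284, -2 + 2*sqrt(2) ≈ 0.8284

f''(x) = 32/(x^3 + 6*x^2 + 12*x + 8)
Second-derivative test at each critical point:
  f''(-4.8284) = -1.4142 < 0 → local maximum
  f''(0.8284) = 1.4142 > 0 → local minimum

Critical points: x = -2*sqrt(2) - 2 ≈ -4.8284 (local maximum); x = -2 + 2*sqrt(2) ≈ 0.8284 (local minimum)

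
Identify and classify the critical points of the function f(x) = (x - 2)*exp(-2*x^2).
f'(x) = (-4*x*(x - 2) + 1)*exp(-2*x^2)

Solve f'(x) = 0:
  f'(x) = (-4*x^2 + 8*x + 1)·exp(-2*x^2) and exp(-2*x^2) > 0 for every x, so f'(x) = 0 ⇔ -4*x^2 + 8*x + 1 = 0.
  4*x^2 - 8*x - 1 = 0 has no rational roots; quadratic formula: x = (8 ± √80)/8.
  ⇒ x = 1 - sqrt(5)/2 ≈ -0.1180, 1 + sqrt(5)/2 ≈ 2.1180

f''(x) = 4*(4*x^2*(x - 2) - 3*x + 2)*exp(-2*x^2)
Second-derivative test at each critical point:
  f''(-0.1180) = 8.6985 > 0 → local minimum
  f''(2.1180) = -0.0011 < 0 → local maximum

Critical points: x = 1 - sqrt(5)/2 ≈ -0.1180 (local minimum); x = 1 + sqrt(5)/2 ≈ 2.1180 (local maximum)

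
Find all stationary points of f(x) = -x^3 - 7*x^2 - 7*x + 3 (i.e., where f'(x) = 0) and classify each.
f'(x) = -3*x^2 - 14*x - 7

Solve f'(x) = 0:
  3*x^2 + 14*x + 7 = 0 has no rational roots; quadratic formula: x = (-14 ± √112)/6.
  ⇒ x = -7/3 - 2*sqrt(7)/3 ≈ -4.0972, -7/3 + 2*sqrt(7)/3 ≈ -0.5695

f''(x) = -6*x - 14
Second-derivative test at each critical point:
  f''(-4.0972) = 10.5830 > 0 → local minimum
  f''(-0.5695) = -10.5830 < 0 → local maximum

Critical points: x = -7/3 - 2*sqrt(7)/3 ≈ -4.0972 (local minimum); x = -7/3 + 2*sqrt(7)/3 ≈ -0.5695 (local maximum)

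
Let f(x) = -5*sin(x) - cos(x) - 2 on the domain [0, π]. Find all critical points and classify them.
f'(x) = sin(x) - 5*cos(x)

Solve f'(x) = 0 on [0, π]:
  f'(x) = 0 ⇔ -5*cos(x) = -sin(x) ⇔ tan(x) = 5, i.e. x = arctan(5) + nπ; keep the solutions lying in [0, π].
  ⇒ x = atan(5) ≈ 1.3734

f''(x) = 5*sin(x) + cos(x)
Second-derivative test at each critical point:
  f''(1.3734) = 5.0990 > 0 → local minimum

Critical points: x = atan(5) ≈ 1.3734 (local minimum)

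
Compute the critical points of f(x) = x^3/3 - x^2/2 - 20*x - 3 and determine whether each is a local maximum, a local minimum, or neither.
f'(x) = x^2 - x - 20

Solve f'(x) = 0:
  Factor: x^2 - x - 20 = (x - 5)*(x + 4) = 0.
  ⇒ x = -4, 5

f''(x) = 2*x - 1
Second-derivative test at each critical point:
  f''(-4) = -9 < 0 → local maximum
  f''(5) = 9 > 0 → local minimum

Critical points: x = -4 (local maximum); x = 5 (local minimum)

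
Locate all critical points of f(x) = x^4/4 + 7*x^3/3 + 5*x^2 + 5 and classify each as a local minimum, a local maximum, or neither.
f'(x) = x*(x^2 + 7*x + 10)

Solve f'(x) = 0:
  Factor: x^3 + 7*x^2 + 10*x = x*(x + 2)*(x + 5) = 0.
  ⇒ x = -5, -2, 0

f''(x) = 3*x^2 + 14*x + 10
Second-derivative test at each critical point:
  f''(-5) = 15 > 0 → local minimum
  f''(-2) = -6 < 0 → local maximum
  f''(0) = 10 > 0 → local minimum

Critical points: x = -5 (local minimum); x = -2 (local maximum); x = 0 (local minimum)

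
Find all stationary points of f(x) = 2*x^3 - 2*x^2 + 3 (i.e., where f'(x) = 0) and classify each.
f'(x) = 2*x*(3*x - 2)

Solve f'(x) = 0:
  Factor: 6*x^2 - 4*x = 2*x*(3*x - 2) = 0.
  ⇒ x = 0, 2/3

f''(x) = 12*x - 4
Second-derivative test at each critical point:
  f''(0) = -4 < 0 → local maximum
  f''(2/3) = 4 > 0 → local minimum

Critical points: x = 0 (local maximum); x = 2/3 (local minimum)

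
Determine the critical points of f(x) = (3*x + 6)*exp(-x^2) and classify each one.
f'(x) = 3*(-2*x*(x + 2) + 1)*exp(-x^2)

Solve f'(x) = 0:
  f'(x) = (-6*x^2 - 12*x + 3)·exp(-x^2) and exp(-x^2) > 0 for every x, so f'(x) = 0 ⇔ -6*x^2 - 12*x + 3 = 0.
  Factor: -6*x^2 - 12*x + 3 = -3*(2*x^2 + 4*x - 1); 2*x^2 + 4*x - 1 = 0 has no rational roots; quadratic formula: x = (-4 ± √24)/4.
  ⇒ x = -sqrt(6)/2 - 1 ≈ -2.2247, -1 + sqrt(6)/2 ≈ 0.2247

f''(x) = 6*(2*x^2*(x + 2) - 3*x - 2)*exp(-x^2)
Second-derivative test at each critical point:
  f''(-2.2247) = 0.1042 > 0 → local minimum
  f''(0.2247) = -13.9730 < 0 → local maximum

Critical points: x = -sqrt(6)/2 - 1 ≈ -2.2247 (local minimum); x = -1 + sqrt(6)/2 ≈ 0.2247 (local maximum)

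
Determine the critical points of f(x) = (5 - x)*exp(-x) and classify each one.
f'(x) = (x - 6)*exp(-x)

Solve f'(x) = 0:
  f'(x) = (x - 6)·exp(-x) and exp(-x) > 0 for every x, so f'(x) = 0 ⇔ x - 6 = 0.
  x - 6 = 0.
  ⇒ x = 6

f''(x) = (7 - x)*exp(-x)
Second-derivative test at each critical point:
  f''(6) = 0.0025 > 0 → local minimum

Critical points: x = 6 (local minimum)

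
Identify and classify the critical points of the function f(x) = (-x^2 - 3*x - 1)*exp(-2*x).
f'(x) = (2*x^2 + 4*x - 1)*exp(-2*x)

Solve f'(x) = 0:
  f'(x) = (2*x^2 + 4*x - 1)·exp(-2*x) and exp(-2*x) > 0 for every x, so f'(x) = 0 ⇔ 2*x^2 + 4*x - 1 = 0.
  2*x^2 + 4*x - 1 = 0 has no rational roots; quadratic formula: x = (-4 ± √24)/4.
  ⇒ x = -sqrt(6)/2 - 1 ≈ -2.2247, -1 + sqrt(6)/2 ≈ 0.2247

f''(x) = 2*(-2*x^2 - 2*x + 3)*exp(-2*x)
Second-derivative test at each critical point:
  f''(-2.2247) = -419.2707 < 0 → local maximum
  f''(0.2247) = 3.1253 > 0 → local minimum

Critical points: x = -sqrt(6)/2 - 1 ≈ -2.2247 (local maximum); x = -1 + sqrt(6)/2 ≈ 0.2247 (local minimum)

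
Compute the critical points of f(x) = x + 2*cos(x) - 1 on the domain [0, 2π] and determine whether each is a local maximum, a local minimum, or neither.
f'(x) = 1 - 2*sin(x)

Solve f'(x) = 0 on [0, 2π]:
  f'(x) = 0 ⇔ sin(x) = 1/2, i.e. x = arcsin(1/2) + 2nπ or x = π − arcsin(1/2) + 2nπ; keep the solutions lying in [0, 2π].
  ⇒ x = pi/6 ≈ 0.5236, 5*pi/6 ≈ 2.6180

f''(x) = -2*cos(x)
Second-derivative test at each critical point:
  f''(0.5236) = -1.7321 < 0 → local maximum
  f''(2.6180) = 1.7321 > 0 → local minimum

Critical points: x = pi/6 ≈ 0.5236 (local maximum); x = 5*pi/6 ≈ 2.6180 (local minimum)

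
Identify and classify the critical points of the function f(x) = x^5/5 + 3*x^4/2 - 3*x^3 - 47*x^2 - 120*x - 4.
f'(x) = x^4 + 6*x^3 - 9*x^2 - 94*x - 120

Solve f'(x) = 0:
  Factor: x^4 + 6*x^3 - 9*x^2 - 94*x - 120 = (x - 4)*(x + 2)*(x + 3)*(x + 5) = 0.
  ⇒ x = -5, -3, -2, 4

f''(x) = 4*x^3 + 18*x^2 - 18*x - 94
Second-derivative test at each critical point:
  f''(-5) = -54 < 0 → local maximum
  f''(-3) = 14 > 0 → local minimum
  f''(-2) = -18 < 0 → local maximum
  f''(4) = 378 > 0 → local minimum

Critical points: x = -5 (local maximum); x = -3 (local minimum); x = -2 (local maximum); x = 4 (local minimum)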